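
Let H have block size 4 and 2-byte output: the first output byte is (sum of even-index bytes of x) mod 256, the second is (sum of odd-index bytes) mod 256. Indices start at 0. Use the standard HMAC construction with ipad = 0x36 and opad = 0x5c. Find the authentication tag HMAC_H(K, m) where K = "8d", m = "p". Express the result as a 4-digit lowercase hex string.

741c

Key "8d" = 38 64 is 2 bytes ≤ B = 4; zero-pad to 4 bytes: K' = 38 64 00 00.
K' ⊕ ipad = 0e 52 36 36.  K' ⊕ opad = 64 38 5c 5c.
Inner input = (K'⊕ipad) ∥ m = 0e 52 36 36 ∥ 70.
Inner hash: even-index sum = 180 mod 256 = 180; odd-index sum = 136 mod 256 = 136 → b4 88.
Outer input = (K'⊕opad) ∥ inner = 64 38 5c 5c ∥ b4 88.
Outer hash (tag): even-index sum = 372 mod 256 = 116; odd-index sum = 284 mod 256 = 28 → 74 1c.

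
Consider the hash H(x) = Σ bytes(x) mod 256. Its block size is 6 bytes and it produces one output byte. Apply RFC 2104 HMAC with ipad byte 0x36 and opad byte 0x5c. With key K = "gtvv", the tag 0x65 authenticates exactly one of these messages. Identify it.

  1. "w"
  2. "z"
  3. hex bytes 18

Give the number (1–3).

1

Key "gtvv" = 67 74 76 76 is 4 bytes ≤ B = 6; zero-pad to 6 bytes: K' = 67 74 76 76 00 00.
K' ⊕ ipad = 51 42 40 40 36 36; K' ⊕ opad = 3b 28 2a 2a 5c 5c.
m1: inner = H(51 42 40 40 36 36 77) = f6; tag = H(3b 28 2a 2a 5c 5c f6) = 65 ← matches
m2: inner = H(51 42 40 40 36 36 7a) = f9; tag = H(3b 28 2a 2a 5c 5c f9) = 68
m3: inner = H(51 42 40 40 36 36 18) = 97; tag = H(3b 28 2a 2a 5c 5c 97) = 06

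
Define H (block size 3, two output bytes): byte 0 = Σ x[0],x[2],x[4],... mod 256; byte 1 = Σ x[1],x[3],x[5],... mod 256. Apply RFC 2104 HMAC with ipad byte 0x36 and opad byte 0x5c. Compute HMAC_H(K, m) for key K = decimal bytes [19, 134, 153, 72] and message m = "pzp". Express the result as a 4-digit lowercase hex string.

24dc

Key decimal bytes [19, 134, 153, 72] = 13 86 99 48 is 4 bytes > B = 3, so hash it first: H(key) = ac ce, then zero-pad to 3 bytes: K' = ac ce 00.
K' ⊕ ipad = 9a f8 36.  K' ⊕ opad = f0 92 5c.
Inner input = (K'⊕ipad) ∥ m = 9a f8 36 ∥ 70 7a 70.
Inner hash: even-index sum = 330 mod 256 = 74; odd-index sum = 472 mod 256 = 216 → 4a d8.
Outer input = (K'⊕opad) ∥ inner = f0 92 5c ∥ 4a d8.
Outer hash (tag): even-index sum = 548 mod 256 = 36; odd-index sum = 220 mod 256 = 220 → 24 dc.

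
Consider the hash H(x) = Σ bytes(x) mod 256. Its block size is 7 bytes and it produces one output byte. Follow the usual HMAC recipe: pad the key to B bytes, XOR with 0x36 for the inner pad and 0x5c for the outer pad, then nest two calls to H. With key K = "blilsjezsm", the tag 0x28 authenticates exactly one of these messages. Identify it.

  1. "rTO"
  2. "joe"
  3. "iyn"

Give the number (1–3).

Key "blilsjezsm" = 62 6c 69 6c 73 6a 65 7a 73 6d is 10 bytes > B = 7, so hash it first: H(key) = 3f, then zero-pad to 7 bytes: K' = 3f 00 00 00 00 00 00.
K' ⊕ ipad = 09 36 36 36 36 36 36; K' ⊕ opad = 63 5c 5c 5c 5c 5c 5c.
m1: inner = H(09 36 36 36 36 36 36 72 54 4f) = 62; tag = H(63 5c 5c 5c 5c 5c 5c 62) = ed
m2: inner = H(09 36 36 36 36 36 36 6a 6f 65) = 8b; tag = H(63 5c 5c 5c 5c 5c 5c 8b) = 16
m3: inner = H(09 36 36 36 36 36 36 69 79 6e) = 9d; tag = H(63 5c 5c 5c 5c 5c 5c 9d) = 28 ← matches

3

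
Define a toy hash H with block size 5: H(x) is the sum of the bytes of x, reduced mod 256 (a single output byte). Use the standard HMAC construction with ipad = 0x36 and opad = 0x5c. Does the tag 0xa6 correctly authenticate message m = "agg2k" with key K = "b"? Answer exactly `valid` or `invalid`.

Key "b" = 62 is 1 byte ≤ B = 5; zero-pad to 5 bytes: K' = 62 00 00 00 00.
K' ⊕ ipad = 54 36 36 36 36; K' ⊕ opad = 3e 5c 5c 5c 5c.
Inner hash: sum = 84+54+54+54+54+97+103+103+50+107 = 760; mod 256 = 248 → f8.
Outer hash (recomputed tag): sum = 62+92+92+92+92+248 = 678; mod 256 = 166 → a6.
Recomputed tag = a6; claimed = a6 → match.

valid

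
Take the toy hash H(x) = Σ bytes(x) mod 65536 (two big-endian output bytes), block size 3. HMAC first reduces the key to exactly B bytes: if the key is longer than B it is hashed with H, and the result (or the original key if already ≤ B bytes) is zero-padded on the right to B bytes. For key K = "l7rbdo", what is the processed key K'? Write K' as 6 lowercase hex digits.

|K| = 6 > B = 3, so first hash the key.
H(K): sum = 108+55+114+98+100+111 = 586 → 02 4a.
Zero-pad H(K) = 02 4a to 3 bytes: K' = 02 4a 00.

024a00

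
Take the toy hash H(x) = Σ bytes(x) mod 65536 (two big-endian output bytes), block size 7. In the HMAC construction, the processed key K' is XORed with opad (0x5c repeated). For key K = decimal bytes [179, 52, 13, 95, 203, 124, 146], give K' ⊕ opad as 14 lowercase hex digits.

ef6851039720ce

Key decimal bytes [179, 52, 13, 95, 203, 124, 146] = b3 34 0d 5f cb 7c 92 is exactly B = 7 bytes: K' = b3 34 0d 5f cb 7c 92.
XOR each byte with 0x5c: b3⊕5c=ef, 34⊕5c=68, 0d⊕5c=51, 5f⊕5c=03, cb⊕5c=97, 7c⊕5c=20, 92⊕5c=ce.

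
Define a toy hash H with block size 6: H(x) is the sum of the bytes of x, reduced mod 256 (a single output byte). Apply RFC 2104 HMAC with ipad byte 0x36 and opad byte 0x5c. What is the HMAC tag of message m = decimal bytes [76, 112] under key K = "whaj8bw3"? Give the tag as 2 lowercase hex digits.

Key "whaj8bw3" = 77 68 61 6a 38 62 77 33 is 8 bytes > B = 6, so hash it first: H(key) = ee, then zero-pad to 6 bytes: K' = ee 00 00 00 00 00.
K' ⊕ ipad = d8 36 36 36 36 36.  K' ⊕ opad = b2 5c 5c 5c 5c 5c.
Inner input = (K'⊕ipad) ∥ m = d8 36 36 36 36 36 ∥ 4c 70.
Inner hash: sum = 216+54+54+54+54+54+76+112 = 674; mod 256 = 162 → a2.
Outer input = (K'⊕opad) ∥ inner = b2 5c 5c 5c 5c 5c ∥ a2.
Outer hash (tag): sum = 178+92+92+92+92+92+162 = 800; mod 256 = 32 → 20.

20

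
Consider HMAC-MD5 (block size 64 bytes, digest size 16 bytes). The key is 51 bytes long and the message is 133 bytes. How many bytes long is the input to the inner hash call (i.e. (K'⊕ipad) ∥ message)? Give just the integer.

Key is 51 ≤ 64 bytes, zero-padded: |K'| = 64.
Inner input = (K'⊕ipad) ∥ m → 64 + 133 = 197 bytes.

197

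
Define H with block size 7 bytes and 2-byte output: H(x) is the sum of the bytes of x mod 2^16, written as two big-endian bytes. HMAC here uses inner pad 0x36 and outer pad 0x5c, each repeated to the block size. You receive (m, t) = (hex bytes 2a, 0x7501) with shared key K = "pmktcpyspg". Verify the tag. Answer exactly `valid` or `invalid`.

invalid

Key "pmktcpyspg" = 70 6d 6b 74 63 70 79 73 70 67 is 10 bytes > B = 7, so hash it first: H(key) = 04 52, then zero-pad to 7 bytes: K' = 04 52 00 00 00 00 00.
K' ⊕ ipad = 32 64 36 36 36 36 36; K' ⊕ opad = 58 0e 5c 5c 5c 5c 5c.
Inner hash: sum = 50+100+54+54+54+54+54+42 = 462 → 01 ce.
Outer hash (recomputed tag): sum = 88+14+92+92+92+92+92+1+206 = 769 → 03 01.
Recomputed tag = 0301; claimed = 7501 → mismatch.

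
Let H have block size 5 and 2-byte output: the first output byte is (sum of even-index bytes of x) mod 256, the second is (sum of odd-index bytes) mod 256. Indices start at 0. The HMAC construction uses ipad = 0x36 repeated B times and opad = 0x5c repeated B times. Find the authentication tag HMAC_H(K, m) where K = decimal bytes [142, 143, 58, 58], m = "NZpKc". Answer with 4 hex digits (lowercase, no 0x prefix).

7ad8

Key decimal bytes [142, 143, 58, 58] = 8e 8f 3a 3a is 4 bytes ≤ B = 5; zero-pad to 5 bytes: K' = 8e 8f 3a 3a 00.
K' ⊕ ipad = b8 b9 0c 0c 36.  K' ⊕ opad = d2 d3 66 66 5c.
Inner input = (K'⊕ipad) ∥ m = b8 b9 0c 0c 36 ∥ 4e 5a 70 4b 63.
Inner hash: even-index sum = 415 mod 256 = 159; odd-index sum = 486 mod 256 = 230 → 9f e6.
Outer input = (K'⊕opad) ∥ inner = d2 d3 66 66 5c ∥ 9f e6.
Outer hash (tag): even-index sum = 634 mod 256 = 122; odd-index sum = 472 mod 256 = 216 → 7a d8.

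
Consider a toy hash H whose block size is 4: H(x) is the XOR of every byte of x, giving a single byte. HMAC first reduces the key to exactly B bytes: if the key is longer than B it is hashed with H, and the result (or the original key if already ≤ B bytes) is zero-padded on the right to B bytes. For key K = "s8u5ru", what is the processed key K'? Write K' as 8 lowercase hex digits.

0c000000

|K| = 6 > B = 4, so first hash the key.
H(K): XOR 73⊕38⊕75⊕35⊕72⊕75 = 0c.
Zero-pad H(K) = 0c to 4 bytes: K' = 0c 00 00 00.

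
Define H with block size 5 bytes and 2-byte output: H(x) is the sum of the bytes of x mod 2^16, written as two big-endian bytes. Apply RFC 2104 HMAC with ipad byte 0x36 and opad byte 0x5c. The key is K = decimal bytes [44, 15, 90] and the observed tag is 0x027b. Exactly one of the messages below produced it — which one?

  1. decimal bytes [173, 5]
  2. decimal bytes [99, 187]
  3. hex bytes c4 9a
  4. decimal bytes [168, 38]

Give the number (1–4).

Key decimal bytes [44, 15, 90] = 2c 0f 5a is 3 bytes ≤ B = 5; zero-pad to 5 bytes: K' = 2c 0f 5a 00 00.
K' ⊕ ipad = 1a 39 6c 36 36; K' ⊕ opad = 70 53 06 5c 5c.
m1: inner = H(1a 39 6c 36 36 ad 05) = 01 dd; tag = H(70 53 06 5c 5c 01 dd) = 025f
m2: inner = H(1a 39 6c 36 36 63 bb) = 02 49; tag = H(70 53 06 5c 5c 02 49) = 01cc
m3: inner = H(1a 39 6c 36 36 c4 9a) = 02 89; tag = H(70 53 06 5c 5c 02 89) = 020c
m4: inner = H(1a 39 6c 36 36 a8 26) = 01 f9; tag = H(70 53 06 5c 5c 01 f9) = 027b ← matches

4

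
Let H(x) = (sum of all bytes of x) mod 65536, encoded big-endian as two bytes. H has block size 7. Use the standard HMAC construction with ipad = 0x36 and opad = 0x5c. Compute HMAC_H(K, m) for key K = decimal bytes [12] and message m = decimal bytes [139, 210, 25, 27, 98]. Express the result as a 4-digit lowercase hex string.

02ec

Key decimal bytes [12] = 0c is 1 byte ≤ B = 7; zero-pad to 7 bytes: K' = 0c 00 00 00 00 00 00.
K' ⊕ ipad = 3a 36 36 36 36 36 36.  K' ⊕ opad = 50 5c 5c 5c 5c 5c 5c.
Inner input = (K'⊕ipad) ∥ m = 3a 36 36 36 36 36 36 ∥ 8b d2 19 1b 62.
Inner hash: sum = 58+54+54+54+54+54+54+139+210+25+27+98 = 881 → 03 71.
Outer input = (K'⊕opad) ∥ inner = 50 5c 5c 5c 5c 5c 5c ∥ 03 71.
Outer hash (tag): sum = 80+92+92+92+92+92+92+3+113 = 748 → 02 ec.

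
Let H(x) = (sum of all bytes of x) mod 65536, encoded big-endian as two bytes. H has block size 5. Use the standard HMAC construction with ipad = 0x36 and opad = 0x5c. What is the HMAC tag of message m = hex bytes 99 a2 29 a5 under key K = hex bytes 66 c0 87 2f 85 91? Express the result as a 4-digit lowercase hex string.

02c6

Key hex bytes 66 c0 87 2f 85 91 is 6 bytes > B = 5, so hash it first: H(key) = 02 f2, then zero-pad to 5 bytes: K' = 02 f2 00 00 00.
K' ⊕ ipad = 34 c4 36 36 36.  K' ⊕ opad = 5e ae 5c 5c 5c.
Inner input = (K'⊕ipad) ∥ m = 34 c4 36 36 36 ∥ 99 a2 29 a5.
Inner hash: sum = 52+196+54+54+54+153+162+41+165 = 931 → 03 a3.
Outer input = (K'⊕opad) ∥ inner = 5e ae 5c 5c 5c ∥ 03 a3.
Outer hash (tag): sum = 94+174+92+92+92+3+163 = 710 → 02 c6.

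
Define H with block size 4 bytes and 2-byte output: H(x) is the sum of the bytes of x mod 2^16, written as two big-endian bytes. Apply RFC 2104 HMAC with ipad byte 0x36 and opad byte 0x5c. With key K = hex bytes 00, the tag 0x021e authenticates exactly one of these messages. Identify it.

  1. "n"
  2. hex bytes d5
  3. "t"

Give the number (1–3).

Key hex bytes 00 is 1 byte ≤ B = 4; zero-pad to 4 bytes: K' = 00 00 00 00.
K' ⊕ ipad = 36 36 36 36; K' ⊕ opad = 5c 5c 5c 5c.
m1: inner = H(36 36 36 36 6e) = 01 46; tag = H(5c 5c 5c 5c 01 46) = 01b7
m2: inner = H(36 36 36 36 d5) = 01 ad; tag = H(5c 5c 5c 5c 01 ad) = 021e ← matches
m3: inner = H(36 36 36 36 74) = 01 4c; tag = H(5c 5c 5c 5c 01 4c) = 01bd

2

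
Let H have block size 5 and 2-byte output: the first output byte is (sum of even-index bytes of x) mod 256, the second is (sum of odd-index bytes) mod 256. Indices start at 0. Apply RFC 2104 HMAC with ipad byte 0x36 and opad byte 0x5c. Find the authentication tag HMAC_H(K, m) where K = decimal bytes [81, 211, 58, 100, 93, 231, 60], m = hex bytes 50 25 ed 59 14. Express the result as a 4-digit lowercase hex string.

Key decimal bytes [81, 211, 58, 100, 93, 231, 60] = 51 d3 3a 64 5d e7 3c is 7 bytes > B = 5, so hash it first: H(key) = 24 1e, then zero-pad to 5 bytes: K' = 24 1e 00 00 00.
K' ⊕ ipad = 12 28 36 36 36.  K' ⊕ opad = 78 42 5c 5c 5c.
Inner input = (K'⊕ipad) ∥ m = 12 28 36 36 36 ∥ 50 25 ed 59 14.
Inner hash: even-index sum = 252 mod 256 = 252; odd-index sum = 431 mod 256 = 175 → fc af.
Outer input = (K'⊕opad) ∥ inner = 78 42 5c 5c 5c ∥ fc af.
Outer hash (tag): even-index sum = 479 mod 256 = 223; odd-index sum = 410 mod 256 = 154 → df 9a.

df9a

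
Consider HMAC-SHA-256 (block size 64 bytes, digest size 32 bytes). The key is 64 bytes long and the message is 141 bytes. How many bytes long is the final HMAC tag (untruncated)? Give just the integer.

The tag is one SHA-256 digest: 32 bytes.

32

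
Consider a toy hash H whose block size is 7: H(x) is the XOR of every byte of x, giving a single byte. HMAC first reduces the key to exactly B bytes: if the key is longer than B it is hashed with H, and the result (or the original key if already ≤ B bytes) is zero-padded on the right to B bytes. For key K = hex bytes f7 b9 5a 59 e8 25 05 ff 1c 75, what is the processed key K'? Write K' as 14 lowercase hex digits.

|K| = 10 > B = 7, so first hash the key.
H(K): XOR f7⊕b9⊕5a⊕59⊕e8⊕25⊕05⊕ff⊕1c⊕75 = 13.
Zero-pad H(K) = 13 to 7 bytes: K' = 13 00 00 00 00 00 00.

13000000000000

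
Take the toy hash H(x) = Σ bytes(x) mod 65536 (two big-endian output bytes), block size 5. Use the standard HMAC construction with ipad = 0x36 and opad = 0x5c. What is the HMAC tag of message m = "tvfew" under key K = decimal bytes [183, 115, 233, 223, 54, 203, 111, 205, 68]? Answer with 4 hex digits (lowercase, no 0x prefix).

Key decimal bytes [183, 115, 233, 223, 54, 203, 111, 205, 68] = b7 73 e9 df 36 cb 6f cd 44 is 9 bytes > B = 5, so hash it first: H(key) = 05 73, then zero-pad to 5 bytes: K' = 05 73 00 00 00.
K' ⊕ ipad = 33 45 36 36 36.  K' ⊕ opad = 59 2f 5c 5c 5c.
Inner input = (K'⊕ipad) ∥ m = 33 45 36 36 36 ∥ 74 76 66 65 77.
Inner hash: sum = 51+69+54+54+54+116+118+102+101+119 = 838 → 03 46.
Outer input = (K'⊕opad) ∥ inner = 59 2f 5c 5c 5c ∥ 03 46.
Outer hash (tag): sum = 89+47+92+92+92+3+70 = 485 → 01 e5.

01e5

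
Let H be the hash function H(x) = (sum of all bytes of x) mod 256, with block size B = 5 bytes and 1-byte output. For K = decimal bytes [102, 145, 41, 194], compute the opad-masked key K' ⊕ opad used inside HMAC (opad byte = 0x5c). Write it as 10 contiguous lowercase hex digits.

Key decimal bytes [102, 145, 41, 194] = 66 91 29 c2 is 4 bytes ≤ B = 5; zero-pad to 5 bytes: K' = 66 91 29 c2 00.
XOR each byte with 0x5c: 66⊕5c=3a, 91⊕5c=cd, 29⊕5c=75, c2⊕5c=9e, 00⊕5c=5c.

3acd759e5c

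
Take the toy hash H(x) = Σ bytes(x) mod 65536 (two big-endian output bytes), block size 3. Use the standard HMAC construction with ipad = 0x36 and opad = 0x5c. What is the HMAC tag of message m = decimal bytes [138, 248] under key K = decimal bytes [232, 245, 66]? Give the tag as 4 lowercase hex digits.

0215

Key decimal bytes [232, 245, 66] = e8 f5 42 is exactly B = 3 bytes: K' = e8 f5 42.
K' ⊕ ipad = de c3 74.  K' ⊕ opad = b4 a9 1e.
Inner input = (K'⊕ipad) ∥ m = de c3 74 ∥ 8a f8.
Inner hash: sum = 222+195+116+138+248 = 919 → 03 97.
Outer input = (K'⊕opad) ∥ inner = b4 a9 1e ∥ 03 97.
Outer hash (tag): sum = 180+169+30+3+151 = 533 → 02 15.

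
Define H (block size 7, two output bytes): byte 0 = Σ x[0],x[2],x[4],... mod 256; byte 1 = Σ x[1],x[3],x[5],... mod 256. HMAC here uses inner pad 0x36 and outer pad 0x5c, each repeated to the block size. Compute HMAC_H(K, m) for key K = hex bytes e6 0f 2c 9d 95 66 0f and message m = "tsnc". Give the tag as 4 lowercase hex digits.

5cea

Key hex bytes e6 0f 2c 9d 95 66 0f is exactly B = 7 bytes: K' = e6 0f 2c 9d 95 66 0f.
K' ⊕ ipad = d0 39 1a ab a3 50 39.  K' ⊕ opad = ba 53 70 c1 c9 3a 53.
Inner input = (K'⊕ipad) ∥ m = d0 39 1a ab a3 50 39 ∥ 74 73 6e 63.
Inner hash: even-index sum = 668 mod 256 = 156; odd-index sum = 534 mod 256 = 22 → 9c 16.
Outer input = (K'⊕opad) ∥ inner = ba 53 70 c1 c9 3a 53 ∥ 9c 16.
Outer hash (tag): even-index sum = 604 mod 256 = 92; odd-index sum = 490 mod 256 = 234 → 5c ea.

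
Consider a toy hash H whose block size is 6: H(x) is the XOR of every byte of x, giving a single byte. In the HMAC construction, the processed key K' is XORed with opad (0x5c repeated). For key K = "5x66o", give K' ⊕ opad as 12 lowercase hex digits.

Key "5x66o" = 35 78 36 36 6f is 5 bytes ≤ B = 6; zero-pad to 6 bytes: K' = 35 78 36 36 6f 00.
XOR each byte with 0x5c: 35⊕5c=69, 78⊕5c=24, 36⊕5c=6a, 36⊕5c=6a, 6f⊕5c=33, 00⊕5c=5c.

69246a6a335c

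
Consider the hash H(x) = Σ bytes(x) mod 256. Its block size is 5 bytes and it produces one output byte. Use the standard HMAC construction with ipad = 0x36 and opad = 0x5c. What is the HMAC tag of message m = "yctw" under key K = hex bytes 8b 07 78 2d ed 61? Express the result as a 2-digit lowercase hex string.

Key hex bytes 8b 07 78 2d ed 61 is 6 bytes > B = 5, so hash it first: H(key) = 85, then zero-pad to 5 bytes: K' = 85 00 00 00 00.
K' ⊕ ipad = b3 36 36 36 36.  K' ⊕ opad = d9 5c 5c 5c 5c.
Inner input = (K'⊕ipad) ∥ m = b3 36 36 36 36 ∥ 79 63 74 77.
Inner hash: sum = 179+54+54+54+54+121+99+116+119 = 850; mod 256 = 82 → 52.
Outer input = (K'⊕opad) ∥ inner = d9 5c 5c 5c 5c ∥ 52.
Outer hash (tag): sum = 217+92+92+92+92+82 = 667; mod 256 = 155 → 9b.

9b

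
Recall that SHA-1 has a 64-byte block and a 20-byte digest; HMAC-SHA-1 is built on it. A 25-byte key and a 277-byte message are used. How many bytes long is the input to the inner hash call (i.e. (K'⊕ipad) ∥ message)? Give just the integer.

341

Key is 25 ≤ 64 bytes, zero-padded: |K'| = 64.
Inner input = (K'⊕ipad) ∥ m → 64 + 277 = 341 bytes.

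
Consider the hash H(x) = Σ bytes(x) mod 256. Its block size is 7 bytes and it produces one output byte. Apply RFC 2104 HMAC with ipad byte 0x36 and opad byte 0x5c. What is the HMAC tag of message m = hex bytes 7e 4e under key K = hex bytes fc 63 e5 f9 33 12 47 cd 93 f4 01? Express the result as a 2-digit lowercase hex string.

a2

Key hex bytes fc 63 e5 f9 33 12 47 cd 93 f4 01 is 11 bytes > B = 7, so hash it first: H(key) = 1e, then zero-pad to 7 bytes: K' = 1e 00 00 00 00 00 00.
K' ⊕ ipad = 28 36 36 36 36 36 36.  K' ⊕ opad = 42 5c 5c 5c 5c 5c 5c.
Inner input = (K'⊕ipad) ∥ m = 28 36 36 36 36 36 36 ∥ 7e 4e.
Inner hash: sum = 40+54+54+54+54+54+54+126+78 = 568; mod 256 = 56 → 38.
Outer input = (K'⊕opad) ∥ inner = 42 5c 5c 5c 5c 5c 5c ∥ 38.
Outer hash (tag): sum = 66+92+92+92+92+92+92+56 = 674; mod 256 = 162 → a2.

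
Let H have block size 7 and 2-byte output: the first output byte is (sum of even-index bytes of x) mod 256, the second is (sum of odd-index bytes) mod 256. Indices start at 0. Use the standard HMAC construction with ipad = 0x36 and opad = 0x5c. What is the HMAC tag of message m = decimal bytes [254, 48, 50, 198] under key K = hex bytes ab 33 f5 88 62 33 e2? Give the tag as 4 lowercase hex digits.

Key hex bytes ab 33 f5 88 62 33 e2 is exactly B = 7 bytes: K' = ab 33 f5 88 62 33 e2.
K' ⊕ ipad = 9d 05 c3 be 54 05 d4.  K' ⊕ opad = f7 6f a9 d4 3e 6f be.
Inner input = (K'⊕ipad) ∥ m = 9d 05 c3 be 54 05 d4 ∥ fe 30 32 c6.
Inner hash: even-index sum = 894 mod 256 = 126; odd-index sum = 504 mod 256 = 248 → 7e f8.
Outer input = (K'⊕opad) ∥ inner = f7 6f a9 d4 3e 6f be ∥ 7e f8.
Outer hash (tag): even-index sum = 916 mod 256 = 148; odd-index sum = 560 mod 256 = 48 → 94 30.

9430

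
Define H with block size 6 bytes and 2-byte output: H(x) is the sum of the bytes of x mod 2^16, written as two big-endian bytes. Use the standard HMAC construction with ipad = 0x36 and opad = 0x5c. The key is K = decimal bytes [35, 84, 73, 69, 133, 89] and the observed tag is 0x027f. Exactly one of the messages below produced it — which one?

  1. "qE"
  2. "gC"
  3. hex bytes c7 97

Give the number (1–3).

Key decimal bytes [35, 84, 73, 69, 133, 89] = 23 54 49 45 85 59 is exactly B = 6 bytes: K' = 23 54 49 45 85 59.
K' ⊕ ipad = 15 62 7f 73 b3 6f; K' ⊕ opad = 7f 08 15 19 d9 05.
m1: inner = H(15 62 7f 73 b3 6f 71 45) = 03 41; tag = H(7f 08 15 19 d9 05 03 41) = 01d7
m2: inner = H(15 62 7f 73 b3 6f 67 43) = 03 35; tag = H(7f 08 15 19 d9 05 03 35) = 01cb
m3: inner = H(15 62 7f 73 b3 6f c7 97) = 03 e9; tag = H(7f 08 15 19 d9 05 03 e9) = 027f ← matches

3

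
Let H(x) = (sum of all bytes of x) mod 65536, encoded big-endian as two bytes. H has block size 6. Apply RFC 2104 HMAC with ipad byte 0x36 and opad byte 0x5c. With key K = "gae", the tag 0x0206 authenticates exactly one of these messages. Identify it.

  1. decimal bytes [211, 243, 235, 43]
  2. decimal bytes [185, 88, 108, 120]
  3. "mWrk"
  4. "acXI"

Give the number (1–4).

3

Key "gae" = 67 61 65 is 3 bytes ≤ B = 6; zero-pad to 6 bytes: K' = 67 61 65 00 00 00.
K' ⊕ ipad = 51 57 53 36 36 36; K' ⊕ opad = 3b 3d 39 5c 5c 5c.
m1: inner = H(51 57 53 36 36 36 d3 f3 eb 2b) = 04 79; tag = H(3b 3d 39 5c 5c 5c 04 79) = 0242
m2: inner = H(51 57 53 36 36 36 b9 58 6c 78) = 03 92; tag = H(3b 3d 39 5c 5c 5c 03 92) = 025a
m3: inner = H(51 57 53 36 36 36 6d 57 72 6b) = 03 3e; tag = H(3b 3d 39 5c 5c 5c 03 3e) = 0206 ← matches
m4: inner = H(51 57 53 36 36 36 61 63 58 49) = 03 02; tag = H(3b 3d 39 5c 5c 5c 03 02) = 01ca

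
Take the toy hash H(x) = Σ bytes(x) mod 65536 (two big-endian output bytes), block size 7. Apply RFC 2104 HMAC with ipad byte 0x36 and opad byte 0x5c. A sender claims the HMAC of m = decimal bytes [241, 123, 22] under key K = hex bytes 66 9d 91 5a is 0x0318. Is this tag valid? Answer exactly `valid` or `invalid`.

Key hex bytes 66 9d 91 5a is 4 bytes ≤ B = 7; zero-pad to 7 bytes: K' = 66 9d 91 5a 00 00 00.
K' ⊕ ipad = 50 ab a7 6c 36 36 36; K' ⊕ opad = 3a c1 cd 06 5c 5c 5c.
Inner hash: sum = 80+171+167+108+54+54+54+241+123+22 = 1074 → 04 32.
Outer hash (recomputed tag): sum = 58+193+205+6+92+92+92+4+50 = 792 → 03 18.
Recomputed tag = 0318; claimed = 0318 → match.

valid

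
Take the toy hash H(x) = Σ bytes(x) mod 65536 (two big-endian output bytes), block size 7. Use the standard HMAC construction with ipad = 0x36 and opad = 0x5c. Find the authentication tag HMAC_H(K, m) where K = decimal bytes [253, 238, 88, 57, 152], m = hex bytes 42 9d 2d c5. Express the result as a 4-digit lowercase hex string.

Key decimal bytes [253, 238, 88, 57, 152] = fd ee 58 39 98 is 5 bytes ≤ B = 7; zero-pad to 7 bytes: K' = fd ee 58 39 98 00 00.
K' ⊕ ipad = cb d8 6e 0f ae 36 36.  K' ⊕ opad = a1 b2 04 65 c4 5c 5c.
Inner input = (K'⊕ipad) ∥ m = cb d8 6e 0f ae 36 36 ∥ 42 9d 2d c5.
Inner hash: sum = 203+216+110+15+174+54+54+66+157+45+197 = 1291 → 05 0b.
Outer input = (K'⊕opad) ∥ inner = a1 b2 04 65 c4 5c 5c ∥ 05 0b.
Outer hash (tag): sum = 161+178+4+101+196+92+92+5+11 = 840 → 03 48.

0348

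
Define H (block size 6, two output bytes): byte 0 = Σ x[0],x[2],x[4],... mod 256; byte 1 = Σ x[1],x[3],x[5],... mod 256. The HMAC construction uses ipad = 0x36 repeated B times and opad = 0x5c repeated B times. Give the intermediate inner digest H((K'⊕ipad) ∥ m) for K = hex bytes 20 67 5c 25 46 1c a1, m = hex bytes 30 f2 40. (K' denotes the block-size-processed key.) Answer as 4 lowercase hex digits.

31fc

Key hex bytes 20 67 5c 25 46 1c a1 is 7 bytes > B = 6, so hash it first: H(key) = 63 a8, then zero-pad to 6 bytes: K' = 63 a8 00 00 00 00.
K' ⊕ ipad = 55 9e 36 36 36 36.
Inner input = 55 9e 36 36 36 36 ∥ 30 f2 40.
Inner hash: even-index sum = 305 mod 256 = 49; odd-index sum = 508 mod 256 = 252 → 31 fc.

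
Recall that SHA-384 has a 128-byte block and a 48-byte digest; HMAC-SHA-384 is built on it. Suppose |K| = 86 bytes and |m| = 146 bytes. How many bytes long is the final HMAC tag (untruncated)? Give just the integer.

48

The tag is one SHA-384 digest: 48 bytes.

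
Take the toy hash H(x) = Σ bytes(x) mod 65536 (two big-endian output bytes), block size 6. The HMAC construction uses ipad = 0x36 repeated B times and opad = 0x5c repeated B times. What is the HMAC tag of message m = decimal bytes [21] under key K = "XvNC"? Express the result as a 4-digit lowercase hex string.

Key "XvNC" = 58 76 4e 43 is 4 bytes ≤ B = 6; zero-pad to 6 bytes: K' = 58 76 4e 43 00 00.
K' ⊕ ipad = 6e 40 78 75 36 36.  K' ⊕ opad = 04 2a 12 1f 5c 5c.
Inner input = (K'⊕ipad) ∥ m = 6e 40 78 75 36 36 ∥ 15.
Inner hash: sum = 110+64+120+117+54+54+21 = 540 → 02 1c.
Outer input = (K'⊕opad) ∥ inner = 04 2a 12 1f 5c 5c ∥ 02 1c.
Outer hash (tag): sum = 4+42+18+31+92+92+2+28 = 309 → 01 35.

0135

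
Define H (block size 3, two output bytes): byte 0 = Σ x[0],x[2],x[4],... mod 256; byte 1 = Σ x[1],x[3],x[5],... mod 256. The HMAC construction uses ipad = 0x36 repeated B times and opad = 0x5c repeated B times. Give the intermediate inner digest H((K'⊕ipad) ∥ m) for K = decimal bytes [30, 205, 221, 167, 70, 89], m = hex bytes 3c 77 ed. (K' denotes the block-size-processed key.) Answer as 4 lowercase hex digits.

Key decimal bytes [30, 205, 221, 167, 70, 89] = 1e cd dd a7 46 59 is 6 bytes > B = 3, so hash it first: H(key) = 41 cd, then zero-pad to 3 bytes: K' = 41 cd 00.
K' ⊕ ipad = 77 fb 36.
Inner input = 77 fb 36 ∥ 3c 77 ed.
Inner hash: even-index sum = 292 mod 256 = 36; odd-index sum = 548 mod 256 = 36 → 24 24.

2424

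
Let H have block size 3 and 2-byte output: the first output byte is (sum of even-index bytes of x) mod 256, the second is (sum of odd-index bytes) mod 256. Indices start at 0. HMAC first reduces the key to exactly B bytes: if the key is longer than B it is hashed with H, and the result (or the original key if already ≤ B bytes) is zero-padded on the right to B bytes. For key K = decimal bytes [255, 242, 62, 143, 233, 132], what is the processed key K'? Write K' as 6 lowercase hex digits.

260500

|K| = 6 > B = 3, so first hash the key.
H(K): even-index sum = 550 mod 256 = 38; odd-index sum = 517 mod 256 = 5 → 26 05.
Zero-pad H(K) = 26 05 to 3 bytes: K' = 26 05 00.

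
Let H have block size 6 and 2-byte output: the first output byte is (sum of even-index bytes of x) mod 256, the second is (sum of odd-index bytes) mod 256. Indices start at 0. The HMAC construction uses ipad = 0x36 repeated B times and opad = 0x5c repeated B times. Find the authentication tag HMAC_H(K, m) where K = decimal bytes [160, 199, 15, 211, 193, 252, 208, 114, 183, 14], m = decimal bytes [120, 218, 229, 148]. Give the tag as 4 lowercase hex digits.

edfc

Key decimal bytes [160, 199, 15, 211, 193, 252, 208, 114, 183, 14] = a0 c7 0f d3 c1 fc d0 72 b7 0e is 10 bytes > B = 6, so hash it first: H(key) = f7 16, then zero-pad to 6 bytes: K' = f7 16 00 00 00 00.
K' ⊕ ipad = c1 20 36 36 36 36.  K' ⊕ opad = ab 4a 5c 5c 5c 5c.
Inner input = (K'⊕ipad) ∥ m = c1 20 36 36 36 36 ∥ 78 da e5 94.
Inner hash: even-index sum = 650 mod 256 = 138; odd-index sum = 506 mod 256 = 250 → 8a fa.
Outer input = (K'⊕opad) ∥ inner = ab 4a 5c 5c 5c 5c ∥ 8a fa.
Outer hash (tag): even-index sum = 493 mod 256 = 237; odd-index sum = 508 mod 256 = 252 → ed fc.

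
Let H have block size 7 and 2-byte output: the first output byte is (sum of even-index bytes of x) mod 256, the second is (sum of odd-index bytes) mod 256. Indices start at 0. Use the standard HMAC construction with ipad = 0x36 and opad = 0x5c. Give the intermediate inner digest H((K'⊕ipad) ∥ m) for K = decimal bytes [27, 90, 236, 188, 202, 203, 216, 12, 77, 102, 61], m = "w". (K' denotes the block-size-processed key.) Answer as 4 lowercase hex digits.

a748

Key decimal bytes [27, 90, 236, 188, 202, 203, 216, 12, 77, 102, 61] = 1b 5a ec bc ca cb d8 0c 4d 66 3d is 11 bytes > B = 7, so hash it first: H(key) = 33 53, then zero-pad to 7 bytes: K' = 33 53 00 00 00 00 00.
K' ⊕ ipad = 05 65 36 36 36 36 36.
Inner input = 05 65 36 36 36 36 36 ∥ 77.
Inner hash: even-index sum = 167 mod 256 = 167; odd-index sum = 328 mod 256 = 72 → a7 48.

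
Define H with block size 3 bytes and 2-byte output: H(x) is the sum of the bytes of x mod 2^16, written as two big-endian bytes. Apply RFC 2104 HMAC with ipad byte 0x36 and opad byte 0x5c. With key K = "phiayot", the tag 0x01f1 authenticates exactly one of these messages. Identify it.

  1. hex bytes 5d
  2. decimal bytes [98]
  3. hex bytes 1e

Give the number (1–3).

Key "phiayot" = 70 68 69 61 79 6f 74 is 7 bytes > B = 3, so hash it first: H(key) = 02 fe, then zero-pad to 3 bytes: K' = 02 fe 00.
K' ⊕ ipad = 34 c8 36; K' ⊕ opad = 5e a2 5c.
m1: inner = H(34 c8 36 5d) = 01 8f; tag = H(5e a2 5c 01 8f) = 01ec
m2: inner = H(34 c8 36 62) = 01 94; tag = H(5e a2 5c 01 94) = 01f1 ← matches
m3: inner = H(34 c8 36 1e) = 01 50; tag = H(5e a2 5c 01 50) = 01ad

2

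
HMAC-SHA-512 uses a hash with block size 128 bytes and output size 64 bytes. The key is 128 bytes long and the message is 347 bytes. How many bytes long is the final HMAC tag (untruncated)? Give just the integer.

The tag is one SHA-512 digest: 64 bytes.

64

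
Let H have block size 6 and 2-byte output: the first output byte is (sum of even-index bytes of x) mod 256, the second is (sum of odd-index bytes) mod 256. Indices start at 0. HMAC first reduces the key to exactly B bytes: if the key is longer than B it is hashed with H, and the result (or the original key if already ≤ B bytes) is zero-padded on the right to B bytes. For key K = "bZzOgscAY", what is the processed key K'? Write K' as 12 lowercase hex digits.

|K| = 9 > B = 6, so first hash the key.
H(K): even-index sum = 511 mod 256 = 255; odd-index sum = 349 mod 256 = 93 → ff 5d.
Zero-pad H(K) = ff 5d to 6 bytes: K' = ff 5d 00 00 00 00.

ff5d00000000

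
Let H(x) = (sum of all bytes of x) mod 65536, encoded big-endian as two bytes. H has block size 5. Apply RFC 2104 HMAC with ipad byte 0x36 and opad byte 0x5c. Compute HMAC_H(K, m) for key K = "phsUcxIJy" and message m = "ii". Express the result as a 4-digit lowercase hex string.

Key "phsUcxIJy" = 70 68 73 55 63 78 49 4a 79 is 9 bytes > B = 5, so hash it first: H(key) = 03 87, then zero-pad to 5 bytes: K' = 03 87 00 00 00.
K' ⊕ ipad = 35 b1 36 36 36.  K' ⊕ opad = 5f db 5c 5c 5c.
Inner input = (K'⊕ipad) ∥ m = 35 b1 36 36 36 ∥ 69 69.
Inner hash: sum = 53+177+54+54+54+105+105 = 602 → 02 5a.
Outer input = (K'⊕opad) ∥ inner = 5f db 5c 5c 5c ∥ 02 5a.
Outer hash (tag): sum = 95+219+92+92+92+2+90 = 682 → 02 aa.

02aa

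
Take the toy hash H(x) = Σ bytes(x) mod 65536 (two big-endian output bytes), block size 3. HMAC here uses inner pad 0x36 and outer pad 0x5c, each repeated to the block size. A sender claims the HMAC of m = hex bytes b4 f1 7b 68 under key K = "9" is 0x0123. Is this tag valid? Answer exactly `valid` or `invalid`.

valid

Key "9" = 39 is 1 byte ≤ B = 3; zero-pad to 3 bytes: K' = 39 00 00.
K' ⊕ ipad = 0f 36 36; K' ⊕ opad = 65 5c 5c.
Inner hash: sum = 15+54+54+180+241+123+104 = 771 → 03 03.
Outer hash (recomputed tag): sum = 101+92+92+3+3 = 291 → 01 23.
Recomputed tag = 0123; claimed = 0123 → match.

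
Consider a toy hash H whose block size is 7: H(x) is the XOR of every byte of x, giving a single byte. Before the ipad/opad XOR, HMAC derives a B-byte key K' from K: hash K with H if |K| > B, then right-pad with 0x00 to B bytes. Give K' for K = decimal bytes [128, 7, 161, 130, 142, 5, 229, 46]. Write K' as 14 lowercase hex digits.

e4000000000000

|K| = 8 > B = 7, so first hash the key.
H(K): XOR 80⊕07⊕a1⊕82⊕8e⊕05⊕e5⊕2e = e4.
Zero-pad H(K) = e4 to 7 bytes: K' = e4 00 00 00 00 00 00.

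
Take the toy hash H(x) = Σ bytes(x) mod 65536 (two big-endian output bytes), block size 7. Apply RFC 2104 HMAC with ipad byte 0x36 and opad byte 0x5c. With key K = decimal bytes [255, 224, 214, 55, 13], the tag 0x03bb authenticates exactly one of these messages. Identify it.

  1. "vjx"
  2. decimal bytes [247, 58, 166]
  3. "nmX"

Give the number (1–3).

3

Key decimal bytes [255, 224, 214, 55, 13] = ff e0 d6 37 0d is 5 bytes ≤ B = 7; zero-pad to 7 bytes: K' = ff e0 d6 37 0d 00 00.
K' ⊕ ipad = c9 d6 e0 01 3b 36 36; K' ⊕ opad = a3 bc 8a 6b 51 5c 5c.
m1: inner = H(c9 d6 e0 01 3b 36 36 76 6a 78) = 04 7f; tag = H(a3 bc 8a 6b 51 5c 5c 04 7f) = 03e0
m2: inner = H(c9 d6 e0 01 3b 36 36 f7 3a a6) = 04 fe; tag = H(a3 bc 8a 6b 51 5c 5c 04 fe) = 045f
m3: inner = H(c9 d6 e0 01 3b 36 36 6e 6d 58) = 04 5a; tag = H(a3 bc 8a 6b 51 5c 5c 04 5a) = 03bb ← matches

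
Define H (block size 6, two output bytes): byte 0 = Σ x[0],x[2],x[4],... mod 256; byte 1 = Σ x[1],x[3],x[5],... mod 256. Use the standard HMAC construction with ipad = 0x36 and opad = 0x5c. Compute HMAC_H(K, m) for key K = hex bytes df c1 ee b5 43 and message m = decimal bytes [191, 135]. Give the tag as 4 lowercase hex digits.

4919

Key hex bytes df c1 ee b5 43 is 5 bytes ≤ B = 6; zero-pad to 6 bytes: K' = df c1 ee b5 43 00.
K' ⊕ ipad = e9 f7 d8 83 75 36.  K' ⊕ opad = 83 9d b2 e9 1f 5c.
Inner input = (K'⊕ipad) ∥ m = e9 f7 d8 83 75 36 ∥ bf 87.
Inner hash: even-index sum = 757 mod 256 = 245; odd-index sum = 567 mod 256 = 55 → f5 37.
Outer input = (K'⊕opad) ∥ inner = 83 9d b2 e9 1f 5c ∥ f5 37.
Outer hash (tag): even-index sum = 585 mod 256 = 73; odd-index sum = 537 mod 256 = 25 → 49 19.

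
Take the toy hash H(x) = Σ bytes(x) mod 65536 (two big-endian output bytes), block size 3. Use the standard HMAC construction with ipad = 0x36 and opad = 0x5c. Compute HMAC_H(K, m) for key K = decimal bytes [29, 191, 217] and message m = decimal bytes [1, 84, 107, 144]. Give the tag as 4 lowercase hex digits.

Key decimal bytes [29, 191, 217] = 1d bf d9 is exactly B = 3 bytes: K' = 1d bf d9.
K' ⊕ ipad = 2b 89 ef.  K' ⊕ opad = 41 e3 85.
Inner input = (K'⊕ipad) ∥ m = 2b 89 ef ∥ 01 54 6b 90.
Inner hash: sum = 43+137+239+1+84+107+144 = 755 → 02 f3.
Outer input = (K'⊕opad) ∥ inner = 41 e3 85 ∥ 02 f3.
Outer hash (tag): sum = 65+227+133+2+243 = 670 → 02 9e.

029e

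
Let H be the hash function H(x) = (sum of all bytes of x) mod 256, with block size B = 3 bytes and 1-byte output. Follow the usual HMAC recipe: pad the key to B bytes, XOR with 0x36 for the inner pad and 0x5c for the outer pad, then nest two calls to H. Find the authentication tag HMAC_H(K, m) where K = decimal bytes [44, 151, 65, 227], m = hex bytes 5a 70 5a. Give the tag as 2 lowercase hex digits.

Key decimal bytes [44, 151, 65, 227] = 2c 97 41 e3 is 4 bytes > B = 3, so hash it first: H(key) = e7, then zero-pad to 3 bytes: K' = e7 00 00.
K' ⊕ ipad = d1 36 36.  K' ⊕ opad = bb 5c 5c.
Inner input = (K'⊕ipad) ∥ m = d1 36 36 ∥ 5a 70 5a.
Inner hash: sum = 209+54+54+90+112+90 = 609; mod 256 = 97 → 61.
Outer input = (K'⊕opad) ∥ inner = bb 5c 5c ∥ 61.
Outer hash (tag): sum = 187+92+92+97 = 468; mod 256 = 212 → d4.

d4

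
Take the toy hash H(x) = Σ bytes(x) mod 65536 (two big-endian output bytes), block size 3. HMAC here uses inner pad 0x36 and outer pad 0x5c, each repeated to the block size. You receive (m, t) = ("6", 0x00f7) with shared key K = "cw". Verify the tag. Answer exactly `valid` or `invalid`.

Key "cw" = 63 77 is 2 bytes ≤ B = 3; zero-pad to 3 bytes: K' = 63 77 00.
K' ⊕ ipad = 55 41 36; K' ⊕ opad = 3f 2b 5c.
Inner hash: sum = 85+65+54+54 = 258 → 01 02.
Outer hash (recomputed tag): sum = 63+43+92+1+2 = 201 → 00 c9.
Recomputed tag = 00c9; claimed = 00f7 → mismatch.

invalid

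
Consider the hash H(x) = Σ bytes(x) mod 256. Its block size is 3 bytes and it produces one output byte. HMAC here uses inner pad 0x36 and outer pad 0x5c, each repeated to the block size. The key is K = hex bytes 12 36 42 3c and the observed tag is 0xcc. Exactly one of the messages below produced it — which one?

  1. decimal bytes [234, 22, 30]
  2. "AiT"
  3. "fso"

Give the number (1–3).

1

Key hex bytes 12 36 42 3c is 4 bytes > B = 3, so hash it first: H(key) = c6, then zero-pad to 3 bytes: K' = c6 00 00.
K' ⊕ ipad = f0 36 36; K' ⊕ opad = 9a 5c 5c.
m1: inner = H(f0 36 36 ea 16 1e) = 7a; tag = H(9a 5c 5c 7a) = cc ← matches
m2: inner = H(f0 36 36 41 69 54) = 5a; tag = H(9a 5c 5c 5a) = ac
m3: inner = H(f0 36 36 66 73 6f) = a4; tag = H(9a 5c 5c a4) = f6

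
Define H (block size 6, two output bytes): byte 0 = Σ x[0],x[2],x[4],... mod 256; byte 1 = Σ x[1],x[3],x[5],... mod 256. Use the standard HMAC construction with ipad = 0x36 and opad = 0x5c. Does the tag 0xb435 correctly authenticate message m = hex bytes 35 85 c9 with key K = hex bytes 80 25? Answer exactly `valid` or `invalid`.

valid

Key hex bytes 80 25 is 2 bytes ≤ B = 6; zero-pad to 6 bytes: K' = 80 25 00 00 00 00.
K' ⊕ ipad = b6 13 36 36 36 36; K' ⊕ opad = dc 79 5c 5c 5c 5c.
Inner hash: even-index sum = 544 mod 256 = 32; odd-index sum = 260 mod 256 = 4 → 20 04.
Outer hash (recomputed tag): even-index sum = 436 mod 256 = 180; odd-index sum = 309 mod 256 = 53 → b4 35.
Recomputed tag = b435; claimed = b435 → match.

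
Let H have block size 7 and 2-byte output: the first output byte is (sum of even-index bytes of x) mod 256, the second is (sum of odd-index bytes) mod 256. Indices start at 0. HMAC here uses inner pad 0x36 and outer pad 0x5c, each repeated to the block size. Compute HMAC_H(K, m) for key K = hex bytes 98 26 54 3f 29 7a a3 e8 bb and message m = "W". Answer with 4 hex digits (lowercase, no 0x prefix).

Key hex bytes 98 26 54 3f 29 7a a3 e8 bb is 9 bytes > B = 7, so hash it first: H(key) = 73 c7, then zero-pad to 7 bytes: K' = 73 c7 00 00 00 00 00.
K' ⊕ ipad = 45 f1 36 36 36 36 36.  K' ⊕ opad = 2f 9b 5c 5c 5c 5c 5c.
Inner input = (K'⊕ipad) ∥ m = 45 f1 36 36 36 36 36 ∥ 57.
Inner hash: even-index sum = 231 mod 256 = 231; odd-index sum = 436 mod 256 = 180 → e7 b4.
Outer input = (K'⊕opad) ∥ inner = 2f 9b 5c 5c 5c 5c 5c ∥ e7 b4.
Outer hash (tag): even-index sum = 503 mod 256 = 247; odd-index sum = 570 mod 256 = 58 → f7 3a.

f73a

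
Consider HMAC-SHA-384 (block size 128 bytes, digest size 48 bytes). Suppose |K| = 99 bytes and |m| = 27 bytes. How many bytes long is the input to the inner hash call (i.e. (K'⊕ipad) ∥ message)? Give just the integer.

Key is 99 ≤ 128 bytes, zero-padded: |K'| = 128.
Inner input = (K'⊕ipad) ∥ m → 128 + 27 = 155 bytes.

155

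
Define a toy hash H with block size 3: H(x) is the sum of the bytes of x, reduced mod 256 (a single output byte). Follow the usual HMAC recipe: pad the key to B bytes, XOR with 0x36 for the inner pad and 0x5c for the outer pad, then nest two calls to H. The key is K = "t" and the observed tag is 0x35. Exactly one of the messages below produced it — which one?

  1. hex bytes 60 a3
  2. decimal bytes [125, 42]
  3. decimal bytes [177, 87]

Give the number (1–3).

2

Key "t" = 74 is 1 byte ≤ B = 3; zero-pad to 3 bytes: K' = 74 00 00.
K' ⊕ ipad = 42 36 36; K' ⊕ opad = 28 5c 5c.
m1: inner = H(42 36 36 60 a3) = b1; tag = H(28 5c 5c b1) = 91
m2: inner = H(42 36 36 7d 2a) = 55; tag = H(28 5c 5c 55) = 35 ← matches
m3: inner = H(42 36 36 b1 57) = b6; tag = H(28 5c 5c b6) = 96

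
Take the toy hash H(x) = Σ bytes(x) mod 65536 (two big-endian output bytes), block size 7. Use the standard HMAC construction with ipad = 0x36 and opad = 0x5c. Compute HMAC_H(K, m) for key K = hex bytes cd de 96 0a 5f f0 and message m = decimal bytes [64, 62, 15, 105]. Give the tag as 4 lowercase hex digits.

Key hex bytes cd de 96 0a 5f f0 is 6 bytes ≤ B = 7; zero-pad to 7 bytes: K' = cd de 96 0a 5f f0 00.
K' ⊕ ipad = fb e8 a0 3c 69 c6 36.  K' ⊕ opad = 91 82 ca 56 03 ac 5c.
Inner input = (K'⊕ipad) ∥ m = fb e8 a0 3c 69 c6 36 ∥ 40 3e 0f 69.
Inner hash: sum = 251+232+160+60+105+198+54+64+62+15+105 = 1306 → 05 1a.
Outer input = (K'⊕opad) ∥ inner = 91 82 ca 56 03 ac 5c ∥ 05 1a.
Outer hash (tag): sum = 145+130+202+86+3+172+92+5+26 = 861 → 03 5d.

035d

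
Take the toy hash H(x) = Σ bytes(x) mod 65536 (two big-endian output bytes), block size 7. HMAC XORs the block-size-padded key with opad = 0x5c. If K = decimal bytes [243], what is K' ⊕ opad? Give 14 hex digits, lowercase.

Key decimal bytes [243] = f3 is 1 byte ≤ B = 7; zero-pad to 7 bytes: K' = f3 00 00 00 00 00 00.
XOR each byte with 0x5c: f3⊕5c=af, 00⊕5c=5c, 00⊕5c=5c, 00⊕5c=5c, 00⊕5c=5c, 00⊕5c=5c, 00⊕5c=5c.

af5c5c5c5c5c5c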